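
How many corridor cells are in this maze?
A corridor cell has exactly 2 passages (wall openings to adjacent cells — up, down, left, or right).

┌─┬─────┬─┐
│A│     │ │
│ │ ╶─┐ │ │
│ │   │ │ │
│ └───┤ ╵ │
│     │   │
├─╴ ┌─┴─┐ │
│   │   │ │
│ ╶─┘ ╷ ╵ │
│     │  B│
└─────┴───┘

Counting cells with exactly 2 passages:
Total corridor cells: 19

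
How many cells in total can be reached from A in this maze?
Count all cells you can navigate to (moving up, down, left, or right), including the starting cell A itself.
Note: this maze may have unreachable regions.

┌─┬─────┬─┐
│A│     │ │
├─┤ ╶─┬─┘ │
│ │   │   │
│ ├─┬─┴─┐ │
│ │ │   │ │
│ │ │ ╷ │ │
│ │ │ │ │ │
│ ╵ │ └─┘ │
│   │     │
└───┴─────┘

Using BFS/flood-fill to find all reachable cells from A:
Maze size: 5 × 5 = 25 total cells
24 cell(s) are walled off and cannot be reached from A.
Reachable cells: 1

Reachable region (· marks reachable cells):

┌─┬─────┬─┐
│A│     │ │
├─┤ ╶─┬─┘ │
│ │   │   │
│ ├─┬─┴─┐ │
│ │ │   │ │
│ │ │ ╷ │ │
│ │ │ │ │ │
│ ╵ │ └─┘ │
│   │     │
└───┴─────┘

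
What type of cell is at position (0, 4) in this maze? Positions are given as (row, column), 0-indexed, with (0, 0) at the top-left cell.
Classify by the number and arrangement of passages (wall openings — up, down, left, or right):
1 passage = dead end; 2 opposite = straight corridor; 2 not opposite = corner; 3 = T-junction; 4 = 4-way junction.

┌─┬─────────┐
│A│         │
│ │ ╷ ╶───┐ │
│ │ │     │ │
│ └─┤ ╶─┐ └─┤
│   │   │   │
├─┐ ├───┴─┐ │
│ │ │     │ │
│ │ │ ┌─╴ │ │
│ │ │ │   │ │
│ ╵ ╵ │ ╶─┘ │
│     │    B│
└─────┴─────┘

Checking cell at (0, 4):
Number of passages: 2
Cell type: straight corridor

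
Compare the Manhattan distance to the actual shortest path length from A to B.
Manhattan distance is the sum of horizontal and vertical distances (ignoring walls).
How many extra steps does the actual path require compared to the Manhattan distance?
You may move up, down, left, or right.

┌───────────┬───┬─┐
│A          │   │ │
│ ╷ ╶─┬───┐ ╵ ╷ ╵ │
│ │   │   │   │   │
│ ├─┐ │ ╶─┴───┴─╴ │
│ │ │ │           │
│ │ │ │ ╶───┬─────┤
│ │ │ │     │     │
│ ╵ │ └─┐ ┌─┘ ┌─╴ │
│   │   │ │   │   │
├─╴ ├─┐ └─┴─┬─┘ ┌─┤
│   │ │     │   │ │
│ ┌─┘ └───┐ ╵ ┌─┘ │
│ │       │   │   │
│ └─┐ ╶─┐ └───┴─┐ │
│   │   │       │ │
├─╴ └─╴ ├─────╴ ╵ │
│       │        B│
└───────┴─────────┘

Manhattan distance: |8 - 0| + |8 - 0| = 16
Actual path length: 24
Extra steps: 24 - 16 = 8

Solution:

┌───────────┬───┬─┐
│A          │   │ │
│ ╷ ╶─┬───┐ ╵ ╷ ╵ │
│↓│   │   │   │   │
│ ├─┐ │ ╶─┴───┴─╴ │
│↓│ │ │           │
│ │ │ │ ╶───┬─────┤
│↓│ │ │     │     │
│ ╵ │ └─┐ ┌─┘ ┌─╴ │
│↳ ↓│   │ │   │   │
├─╴ ├─┐ └─┴─┬─┘ ┌─┤
│↓ ↲│ │     │   │ │
│ ┌─┘ └───┐ ╵ ┌─┘ │
│↓│  ↱ → ↓│   │   │
│ └─┐ ╶─┐ └───┴─┐ │
│↳ ↓│↑ ↰│↳ → → ↓│ │
├─╴ └─╴ ├─────╴ ╵ │
│  ↳ → ↑│      ↳ B│
└───────┴─────────┘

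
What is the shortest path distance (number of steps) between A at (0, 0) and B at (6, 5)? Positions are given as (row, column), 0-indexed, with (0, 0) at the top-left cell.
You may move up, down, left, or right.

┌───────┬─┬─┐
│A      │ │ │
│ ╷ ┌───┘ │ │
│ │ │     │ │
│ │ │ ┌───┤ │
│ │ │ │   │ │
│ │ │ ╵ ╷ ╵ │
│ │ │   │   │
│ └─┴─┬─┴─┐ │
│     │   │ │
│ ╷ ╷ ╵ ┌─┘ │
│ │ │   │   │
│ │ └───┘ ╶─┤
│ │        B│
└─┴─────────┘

Finding path from (0, 0) to (6, 5):
Path: (0,0) → (1,0) → (2,0) → (3,0) → (4,0) → (4,1) → (5,1) → (6,1) → (6,2) → (6,3) → (6,4) → (6,5)
Distance: 11 steps

Solution:

┌───────┬─┬─┐
│A      │ │ │
│ ╷ ┌───┘ │ │
│↓│ │     │ │
│ │ │ ┌───┤ │
│↓│ │ │   │ │
│ │ │ ╵ ╷ ╵ │
│↓│ │   │   │
│ └─┴─┬─┴─┐ │
│↳ ↓  │   │ │
│ ╷ ╷ ╵ ┌─┘ │
│ │↓│   │   │
│ │ └───┘ ╶─┤
│ │↳ → → → B│
└─┴─────────┘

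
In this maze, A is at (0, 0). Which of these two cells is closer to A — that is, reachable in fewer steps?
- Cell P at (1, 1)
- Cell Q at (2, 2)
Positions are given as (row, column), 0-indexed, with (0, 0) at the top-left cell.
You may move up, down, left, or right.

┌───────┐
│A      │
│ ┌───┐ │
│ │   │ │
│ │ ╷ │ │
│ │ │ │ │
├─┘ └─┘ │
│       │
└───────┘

Shortest path A → P at (1, 1): 10 steps
Shortest path A → Q at (2, 2): 12 steps

P is closer (10 steps vs 12 steps).

Path to P:

┌───────┐
│A → → ↓│
│ ┌───┐ │
│ │P  │↓│
│ │ ╷ │ │
│ │↑│ │↓│
├─┘ └─┘ │
│  ↑ ← ↲│
└───────┘

Path to Q:

┌───────┐
│A → → ↓│
│ ┌───┐ │
│ │↱ ↓│↓│
│ │ ╷ │ │
│ │↑│Q│↓│
├─┘ └─┘ │
│  ↑ ← ↲│
└───────┘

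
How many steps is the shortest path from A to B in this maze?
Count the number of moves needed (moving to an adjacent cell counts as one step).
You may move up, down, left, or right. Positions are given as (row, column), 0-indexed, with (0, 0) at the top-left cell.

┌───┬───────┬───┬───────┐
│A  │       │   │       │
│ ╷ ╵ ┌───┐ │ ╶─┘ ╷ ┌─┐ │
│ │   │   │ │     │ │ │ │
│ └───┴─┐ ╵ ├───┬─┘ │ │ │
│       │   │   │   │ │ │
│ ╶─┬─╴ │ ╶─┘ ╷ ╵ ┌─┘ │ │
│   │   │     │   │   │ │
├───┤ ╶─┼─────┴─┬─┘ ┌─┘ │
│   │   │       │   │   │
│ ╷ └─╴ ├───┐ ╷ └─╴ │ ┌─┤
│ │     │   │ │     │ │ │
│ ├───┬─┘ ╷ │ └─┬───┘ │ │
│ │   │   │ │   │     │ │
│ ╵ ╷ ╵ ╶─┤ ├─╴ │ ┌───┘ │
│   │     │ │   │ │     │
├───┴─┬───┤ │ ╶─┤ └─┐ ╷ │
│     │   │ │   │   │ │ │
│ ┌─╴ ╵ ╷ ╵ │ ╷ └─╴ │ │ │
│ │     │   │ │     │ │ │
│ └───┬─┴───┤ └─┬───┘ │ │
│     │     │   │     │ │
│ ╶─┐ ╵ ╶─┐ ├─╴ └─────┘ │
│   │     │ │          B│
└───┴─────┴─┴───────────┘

Using BFS to find shortest path:
Start: (0, 0), End: (11, 11)
Path found:
(0,0) → (0,1) → (1,1) → (1,2) → (0,2) → (0,3) → (0,4) → (0,5) → (1,5) → (2,5) → (2,4) → (3,4) → (3,5) → (3,6) → (2,6) → (2,7) → (3,7) → (3,8) → (2,8) → (2,9) → (1,9) → (0,9) → (0,10) → (0,11) → (1,11) → (2,11) → (3,11) → (4,11) → (4,10) → (5,10) → (6,10) → (6,9) → (6,8) → (7,8) → (8,8) → (8,9) → (9,9) → (9,8) → (9,7) → (8,7) → (8,6) → (9,6) → (10,6) → (10,7) → (11,7) → (11,8) → (11,9) → (11,10) → (11,11)
Number of steps: 48

Solution:

┌───┬───────┬───┬───────┐
│A ↓│↱ → → ↓│   │  ↱ → ↓│
│ ╷ ╵ ┌───┐ │ ╶─┘ ╷ ┌─┐ │
│ │↳ ↑│   │↓│     │↑│ │↓│
│ └───┴─┐ ╵ ├───┬─┘ │ │ │
│       │↓ ↲│↱ ↓│↱ ↑│ │↓│
│ ╶─┬─╴ │ ╶─┘ ╷ ╵ ┌─┘ │ │
│   │   │↳ → ↑│↳ ↑│   │↓│
├───┤ ╶─┼─────┴─┬─┘ ┌─┘ │
│   │   │       │   │↓ ↲│
│ ╷ └─╴ ├───┐ ╷ └─╴ │ ┌─┤
│ │     │   │ │     │↓│ │
│ ├───┬─┘ ╷ │ └─┬───┘ │ │
│ │   │   │ │   │↓ ← ↲│ │
│ ╵ ╷ ╵ ╶─┤ ├─╴ │ ┌───┘ │
│   │     │ │   │↓│     │
├───┴─┬───┤ │ ╶─┤ └─┐ ╷ │
│     │   │ │↓ ↰│↳ ↓│ │ │
│ ┌─╴ ╵ ╷ ╵ │ ╷ └─╴ │ │ │
│ │     │   │↓│↑ ← ↲│ │ │
│ └───┬─┴───┤ └─┬───┘ │ │
│     │     │↳ ↓│     │ │
│ ╶─┐ ╵ ╶─┐ ├─╴ └─────┘ │
│   │     │ │  ↳ → → → B│
└───┴─────┴─┴───────────┘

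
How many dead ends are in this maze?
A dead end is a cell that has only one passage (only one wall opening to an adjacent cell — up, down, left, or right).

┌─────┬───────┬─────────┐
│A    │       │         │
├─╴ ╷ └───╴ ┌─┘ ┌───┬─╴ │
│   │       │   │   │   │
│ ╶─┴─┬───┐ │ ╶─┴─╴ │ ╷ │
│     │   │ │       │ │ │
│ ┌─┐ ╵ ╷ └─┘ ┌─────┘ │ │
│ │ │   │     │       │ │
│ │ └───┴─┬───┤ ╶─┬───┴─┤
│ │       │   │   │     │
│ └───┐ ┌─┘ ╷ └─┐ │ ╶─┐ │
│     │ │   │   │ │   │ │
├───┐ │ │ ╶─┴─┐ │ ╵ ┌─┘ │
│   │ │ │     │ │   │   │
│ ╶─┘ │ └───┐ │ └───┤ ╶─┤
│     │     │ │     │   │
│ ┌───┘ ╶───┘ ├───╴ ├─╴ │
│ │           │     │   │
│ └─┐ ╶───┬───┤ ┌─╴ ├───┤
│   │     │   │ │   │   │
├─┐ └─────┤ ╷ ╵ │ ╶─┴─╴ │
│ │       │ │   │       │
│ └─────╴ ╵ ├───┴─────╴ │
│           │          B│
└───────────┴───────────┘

Checking each cell for number of passages:

Dead ends found at positions:
  (0, 0)
  (0, 3)
  (0, 6)
  (1, 8)
  (2, 5)
  (3, 1)
  (3, 11)
  (4, 4)
  (5, 10)
  (6, 1)
  (7, 5)
  (8, 1)
  (8, 10)
  (9, 4)
  (9, 10)
  (10, 0)
  (11, 6)
Total dead ends: 17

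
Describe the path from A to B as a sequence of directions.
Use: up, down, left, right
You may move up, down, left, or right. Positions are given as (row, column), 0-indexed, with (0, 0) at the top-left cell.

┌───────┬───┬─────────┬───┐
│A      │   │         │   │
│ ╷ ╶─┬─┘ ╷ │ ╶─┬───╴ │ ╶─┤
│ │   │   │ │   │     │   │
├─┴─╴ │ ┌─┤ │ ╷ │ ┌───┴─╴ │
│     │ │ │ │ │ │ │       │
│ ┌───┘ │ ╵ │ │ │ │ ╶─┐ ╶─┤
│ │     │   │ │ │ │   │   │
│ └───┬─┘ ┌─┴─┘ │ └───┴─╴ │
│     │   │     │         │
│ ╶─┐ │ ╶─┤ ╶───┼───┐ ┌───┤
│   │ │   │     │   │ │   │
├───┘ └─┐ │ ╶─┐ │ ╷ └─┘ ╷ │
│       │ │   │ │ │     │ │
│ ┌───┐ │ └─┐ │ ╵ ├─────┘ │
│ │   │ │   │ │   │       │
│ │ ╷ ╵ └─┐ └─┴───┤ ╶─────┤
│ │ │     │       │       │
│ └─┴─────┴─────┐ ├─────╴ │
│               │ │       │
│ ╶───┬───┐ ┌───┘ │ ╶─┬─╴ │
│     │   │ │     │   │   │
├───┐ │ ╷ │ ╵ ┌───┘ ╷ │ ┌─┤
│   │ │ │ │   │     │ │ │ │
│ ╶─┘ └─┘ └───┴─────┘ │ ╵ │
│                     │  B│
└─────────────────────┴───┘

Finding the path and converting it to directions:
Path through cells: (0,0) → (0,1) → (1,1) → (1,2) → (2,2) → (2,1) → (2,0) → (3,0) → (4,0) → (4,1) → (4,2) → (5,2) → (6,2) → (6,1) → (6,0) → (7,0) → (8,0) → (9,0) → (10,0) → (10,1) → (10,2) → (11,2) → (12,2) → (12,3) → (12,4) → (12,5) → (12,6) → (12,7) → (12,8) → (12,9) → (12,10) → (11,10) → (10,10) → (10,9) → (9,9) → (9,10) → (9,11) → (9,12) → (10,12) → (10,11) → (11,11) → (12,11) → (12,12)
Directions: right, down, right, down, left, left, down, down, right, right, down, down, left, left, down, down, down, down, right, right, down, down, right, right, right, right, right, right, right, right, up, up, left, up, right, right, right, down, left, down, down, right

Solution:

┌───────┬───┬─────────┬───┐
│A ↓    │   │         │   │
│ ╷ ╶─┬─┘ ╷ │ ╶─┬───╴ │ ╶─┤
│ │↳ ↓│   │ │   │     │   │
├─┴─╴ │ ┌─┤ │ ╷ │ ┌───┴─╴ │
│↓ ← ↲│ │ │ │ │ │ │       │
│ ┌───┘ │ ╵ │ │ │ │ ╶─┐ ╶─┤
│↓│     │   │ │ │ │   │   │
│ └───┬─┘ ┌─┴─┘ │ └───┴─╴ │
│↳ → ↓│   │     │         │
│ ╶─┐ │ ╶─┤ ╶───┼───┐ ┌───┤
│   │↓│   │     │   │ │   │
├───┘ └─┐ │ ╶─┐ │ ╷ └─┘ ╷ │
│↓ ← ↲  │ │   │ │ │     │ │
│ ┌───┐ │ └─┐ │ ╵ ├─────┘ │
│↓│   │ │   │ │   │       │
│ │ ╷ ╵ └─┐ └─┴───┤ ╶─────┤
│↓│ │     │       │       │
│ └─┴─────┴─────┐ ├─────╴ │
│↓              │ │↱ → → ↓│
│ ╶───┬───┐ ┌───┘ │ ╶─┬─╴ │
│↳ → ↓│   │ │     │↑ ↰│↓ ↲│
├───┐ │ ╷ │ ╵ ┌───┘ ╷ │ ┌─┤
│   │↓│ │ │   │     │↑│↓│ │
│ ╶─┘ └─┘ └───┴─────┘ │ ╵ │
│    ↳ → → → → → → → ↑│↳ B│
└─────────────────────┴───┘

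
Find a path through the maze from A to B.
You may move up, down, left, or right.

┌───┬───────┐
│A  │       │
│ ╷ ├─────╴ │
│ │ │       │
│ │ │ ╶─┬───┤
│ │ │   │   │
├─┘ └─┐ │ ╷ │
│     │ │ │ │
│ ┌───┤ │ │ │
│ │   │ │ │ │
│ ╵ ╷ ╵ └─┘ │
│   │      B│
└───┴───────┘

Finding the shortest path through the maze:
Path length: 14 steps
Directions: right → down → down → down → left → down → down → right → up → right → down → right → right → right

Solution:

┌───┬───────┐
│A ↓│       │
│ ╷ ├─────╴ │
│ │↓│       │
│ │ │ ╶─┬───┤
│ │↓│   │   │
├─┘ └─┐ │ ╷ │
│↓ ↲  │ │ │ │
│ ┌───┤ │ │ │
│↓│↱ ↓│ │ │ │
│ ╵ ╷ ╵ └─┘ │
│↳ ↑│↳ → → B│
└───┴───────┘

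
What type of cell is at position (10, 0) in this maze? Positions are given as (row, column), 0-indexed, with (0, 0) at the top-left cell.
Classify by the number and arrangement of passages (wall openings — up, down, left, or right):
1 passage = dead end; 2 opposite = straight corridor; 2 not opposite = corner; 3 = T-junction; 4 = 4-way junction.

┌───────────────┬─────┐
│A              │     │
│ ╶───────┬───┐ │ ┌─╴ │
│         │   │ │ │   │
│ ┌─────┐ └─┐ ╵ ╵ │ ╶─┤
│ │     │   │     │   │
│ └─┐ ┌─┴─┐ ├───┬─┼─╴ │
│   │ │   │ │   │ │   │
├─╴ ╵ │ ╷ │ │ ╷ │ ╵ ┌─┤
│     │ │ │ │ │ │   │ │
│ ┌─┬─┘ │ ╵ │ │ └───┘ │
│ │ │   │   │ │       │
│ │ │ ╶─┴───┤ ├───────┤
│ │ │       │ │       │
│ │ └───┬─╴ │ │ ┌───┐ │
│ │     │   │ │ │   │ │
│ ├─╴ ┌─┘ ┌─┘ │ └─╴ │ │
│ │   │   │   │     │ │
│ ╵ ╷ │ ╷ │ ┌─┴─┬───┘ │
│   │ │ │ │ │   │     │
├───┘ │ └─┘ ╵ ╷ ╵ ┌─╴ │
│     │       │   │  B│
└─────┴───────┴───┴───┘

Checking cell at (10, 0):
Number of passages: 1
Cell type: dead end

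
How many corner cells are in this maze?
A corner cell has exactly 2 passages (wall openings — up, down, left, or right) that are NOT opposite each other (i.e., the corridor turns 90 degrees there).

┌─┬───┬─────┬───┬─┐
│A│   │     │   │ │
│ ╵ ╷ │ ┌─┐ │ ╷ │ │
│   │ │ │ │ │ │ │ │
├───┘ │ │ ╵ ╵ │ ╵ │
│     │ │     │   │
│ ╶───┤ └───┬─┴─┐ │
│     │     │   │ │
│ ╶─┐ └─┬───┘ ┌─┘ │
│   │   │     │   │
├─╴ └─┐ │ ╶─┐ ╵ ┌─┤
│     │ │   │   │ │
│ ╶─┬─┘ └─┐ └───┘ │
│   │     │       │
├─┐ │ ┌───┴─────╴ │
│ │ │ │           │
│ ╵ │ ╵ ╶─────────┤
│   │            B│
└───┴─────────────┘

Counting corner cells (2 non-opposite passages):
Total corners: 37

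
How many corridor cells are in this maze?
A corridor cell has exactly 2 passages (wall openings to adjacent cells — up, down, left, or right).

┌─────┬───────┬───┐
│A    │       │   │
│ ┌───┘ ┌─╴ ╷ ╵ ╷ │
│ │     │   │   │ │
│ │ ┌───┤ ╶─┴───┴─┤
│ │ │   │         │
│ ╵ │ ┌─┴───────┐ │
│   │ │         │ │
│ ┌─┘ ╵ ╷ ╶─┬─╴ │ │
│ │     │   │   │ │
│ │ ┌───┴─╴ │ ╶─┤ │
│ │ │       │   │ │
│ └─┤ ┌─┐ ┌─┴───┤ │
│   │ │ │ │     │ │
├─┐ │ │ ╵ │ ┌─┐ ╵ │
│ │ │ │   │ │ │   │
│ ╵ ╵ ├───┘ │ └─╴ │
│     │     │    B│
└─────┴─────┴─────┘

Counting cells with exactly 2 passages:
Total corridor cells: 65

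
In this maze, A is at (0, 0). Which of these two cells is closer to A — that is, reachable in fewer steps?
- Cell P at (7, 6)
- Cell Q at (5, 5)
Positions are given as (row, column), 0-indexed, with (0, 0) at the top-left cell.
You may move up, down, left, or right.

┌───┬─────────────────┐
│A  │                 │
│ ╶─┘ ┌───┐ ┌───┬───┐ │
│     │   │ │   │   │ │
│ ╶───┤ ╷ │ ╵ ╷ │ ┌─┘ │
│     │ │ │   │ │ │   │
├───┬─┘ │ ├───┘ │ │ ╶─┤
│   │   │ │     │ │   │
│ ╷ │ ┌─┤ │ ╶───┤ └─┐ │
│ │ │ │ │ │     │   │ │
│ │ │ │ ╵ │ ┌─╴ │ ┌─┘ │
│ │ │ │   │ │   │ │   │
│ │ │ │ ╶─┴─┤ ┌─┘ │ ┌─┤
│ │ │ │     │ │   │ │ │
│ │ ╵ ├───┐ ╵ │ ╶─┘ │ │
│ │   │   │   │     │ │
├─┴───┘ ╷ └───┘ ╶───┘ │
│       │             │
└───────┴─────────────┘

Shortest path A → P at (7, 6): 23 steps
Shortest path A → Q at (5, 5): 18 steps

Q is closer (18 steps vs 23 steps).

Path to P:

┌───┬─────────────────┐
│A  │↱ → → ↓          │
│ ╶─┘ ┌───┐ ┌───┬───┐ │
│↳ → ↑│   │↓│↱ ↓│   │ │
│ ╶───┤ ╷ │ ╵ ╷ │ ┌─┘ │
│     │ │ │↳ ↑│↓│ │   │
├───┬─┘ │ ├───┘ │ │ ╶─┤
│   │   │ │↓ ← ↲│ │   │
│ ╷ │ ┌─┤ │ ╶───┤ └─┐ │
│ │ │ │ │ │↳ → ↓│   │ │
│ │ │ │ ╵ │ ┌─╴ │ ┌─┘ │
│ │ │ │   │ │↓ ↲│ │   │
│ │ │ │ ╶─┴─┤ ┌─┘ │ ┌─┤
│ │ │ │     │↓│   │ │ │
│ │ ╵ ├───┐ ╵ │ ╶─┘ │ │
│ │   │   │  P│     │ │
├─┴───┘ ╷ └───┘ ╶───┘ │
│       │             │
└───────┴─────────────┘

Path to Q:

┌───┬─────────────────┐
│A  │↱ → → ↓          │
│ ╶─┘ ┌───┐ ┌───┬───┐ │
│↳ → ↑│   │↓│↱ ↓│   │ │
│ ╶───┤ ╷ │ ╵ ╷ │ ┌─┘ │
│     │ │ │↳ ↑│↓│ │   │
├───┬─┘ │ ├───┘ │ │ ╶─┤
│   │   │ │↓ ← ↲│ │   │
│ ╷ │ ┌─┤ │ ╶───┤ └─┐ │
│ │ │ │ │ │↓    │   │ │
│ │ │ │ ╵ │ ┌─╴ │ ┌─┘ │
│ │ │ │   │Q│   │ │   │
│ │ │ │ ╶─┴─┤ ┌─┘ │ ┌─┤
│ │ │ │     │ │   │ │ │
│ │ ╵ ├───┐ ╵ │ ╶─┘ │ │
│ │   │   │   │     │ │
├─┴───┘ ╷ └───┘ ╶───┘ │
│       │             │
└───────┴─────────────┘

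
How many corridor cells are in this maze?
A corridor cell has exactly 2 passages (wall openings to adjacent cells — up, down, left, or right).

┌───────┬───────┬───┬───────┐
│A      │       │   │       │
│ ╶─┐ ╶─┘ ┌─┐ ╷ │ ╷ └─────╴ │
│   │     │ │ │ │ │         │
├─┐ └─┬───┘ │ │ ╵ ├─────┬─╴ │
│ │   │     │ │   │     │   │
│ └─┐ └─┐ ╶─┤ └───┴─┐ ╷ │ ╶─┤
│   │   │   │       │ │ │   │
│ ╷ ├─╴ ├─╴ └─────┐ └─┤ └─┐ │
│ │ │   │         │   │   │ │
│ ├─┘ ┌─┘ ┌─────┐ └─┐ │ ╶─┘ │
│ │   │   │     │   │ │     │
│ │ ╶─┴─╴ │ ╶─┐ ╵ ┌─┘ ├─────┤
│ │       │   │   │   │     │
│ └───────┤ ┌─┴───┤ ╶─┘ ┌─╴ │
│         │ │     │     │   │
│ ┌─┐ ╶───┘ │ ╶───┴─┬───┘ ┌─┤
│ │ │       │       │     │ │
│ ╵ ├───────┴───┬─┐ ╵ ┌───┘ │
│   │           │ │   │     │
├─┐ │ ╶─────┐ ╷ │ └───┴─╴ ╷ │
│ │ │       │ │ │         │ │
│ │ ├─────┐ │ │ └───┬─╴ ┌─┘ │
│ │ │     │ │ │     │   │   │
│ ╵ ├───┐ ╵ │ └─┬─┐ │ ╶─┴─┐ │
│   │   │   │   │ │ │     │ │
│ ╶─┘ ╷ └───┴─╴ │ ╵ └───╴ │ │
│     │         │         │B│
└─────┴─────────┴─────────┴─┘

Counting cells with exactly 2 passages:
Total corridor cells: 152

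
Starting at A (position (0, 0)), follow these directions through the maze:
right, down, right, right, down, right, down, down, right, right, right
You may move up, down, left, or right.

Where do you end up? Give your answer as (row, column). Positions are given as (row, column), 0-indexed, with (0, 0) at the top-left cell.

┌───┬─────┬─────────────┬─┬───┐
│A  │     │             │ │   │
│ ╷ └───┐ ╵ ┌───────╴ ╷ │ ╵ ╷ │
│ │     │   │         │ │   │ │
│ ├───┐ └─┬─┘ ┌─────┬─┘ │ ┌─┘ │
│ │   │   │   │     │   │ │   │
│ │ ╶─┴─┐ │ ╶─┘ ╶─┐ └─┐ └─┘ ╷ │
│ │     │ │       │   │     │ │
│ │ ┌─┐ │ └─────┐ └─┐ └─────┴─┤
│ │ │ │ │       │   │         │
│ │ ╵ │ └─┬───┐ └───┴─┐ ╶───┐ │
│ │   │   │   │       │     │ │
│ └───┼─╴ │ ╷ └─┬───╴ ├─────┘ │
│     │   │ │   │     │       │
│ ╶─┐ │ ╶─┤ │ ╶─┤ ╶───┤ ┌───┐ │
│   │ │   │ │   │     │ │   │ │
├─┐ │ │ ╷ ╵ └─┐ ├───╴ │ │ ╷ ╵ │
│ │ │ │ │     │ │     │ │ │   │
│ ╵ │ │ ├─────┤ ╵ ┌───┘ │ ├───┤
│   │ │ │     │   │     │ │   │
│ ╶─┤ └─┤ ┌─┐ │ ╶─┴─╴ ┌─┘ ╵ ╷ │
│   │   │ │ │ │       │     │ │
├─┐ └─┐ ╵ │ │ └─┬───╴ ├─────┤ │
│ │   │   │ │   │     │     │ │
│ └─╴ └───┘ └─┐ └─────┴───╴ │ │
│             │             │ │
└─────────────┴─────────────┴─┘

Following directions step by step:
Start: (0, 0)
  right: (0, 0) → (0, 1)
  down: (0, 1) → (1, 1)
  right: (1, 1) → (1, 2)
  right: (1, 2) → (1, 3)
  down: (1, 3) → (2, 3)
  right: (2, 3) → (2, 4)
  down: (2, 4) → (3, 4)
  down: (3, 4) → (4, 4)
  right: (4, 4) → (4, 5)
  right: (4, 5) → (4, 6)
  right: (4, 6) → (4, 7)
Final position: (4, 7)

Path taken:

┌───┬─────┬─────────────┬─┬───┐
│A ↓│     │             │ │   │
│ ╷ └───┐ ╵ ┌───────╴ ╷ │ ╵ ╷ │
│ │↳ → ↓│   │         │ │   │ │
│ ├───┐ └─┬─┘ ┌─────┬─┘ │ ┌─┘ │
│ │   │↳ ↓│   │     │   │ │   │
│ │ ╶─┴─┐ │ ╶─┘ ╶─┐ └─┐ └─┘ ╷ │
│ │     │↓│       │   │     │ │
│ │ ┌─┐ │ └─────┐ └─┐ └─────┴─┤
│ │ │ │ │↳ → → B│   │         │
│ │ ╵ │ └─┬───┐ └───┴─┐ ╶───┐ │
│ │   │   │   │       │     │ │
│ └───┼─╴ │ ╷ └─┬───╴ ├─────┘ │
│     │   │ │   │     │       │
│ ╶─┐ │ ╶─┤ │ ╶─┤ ╶───┤ ┌───┐ │
│   │ │   │ │   │     │ │   │ │
├─┐ │ │ ╷ ╵ └─┐ ├───╴ │ │ ╷ ╵ │
│ │ │ │ │     │ │     │ │ │   │
│ ╵ │ │ ├─────┤ ╵ ┌───┘ │ ├───┤
│   │ │ │     │   │     │ │   │
│ ╶─┤ └─┤ ┌─┐ │ ╶─┴─╴ ┌─┘ ╵ ╷ │
│   │   │ │ │ │       │     │ │
├─┐ └─┐ ╵ │ │ └─┬───╴ ├─────┤ │
│ │   │   │ │   │     │     │ │
│ └─╴ └───┘ └─┐ └─────┴───╴ │ │
│             │             │ │
└─────────────┴─────────────┴─┘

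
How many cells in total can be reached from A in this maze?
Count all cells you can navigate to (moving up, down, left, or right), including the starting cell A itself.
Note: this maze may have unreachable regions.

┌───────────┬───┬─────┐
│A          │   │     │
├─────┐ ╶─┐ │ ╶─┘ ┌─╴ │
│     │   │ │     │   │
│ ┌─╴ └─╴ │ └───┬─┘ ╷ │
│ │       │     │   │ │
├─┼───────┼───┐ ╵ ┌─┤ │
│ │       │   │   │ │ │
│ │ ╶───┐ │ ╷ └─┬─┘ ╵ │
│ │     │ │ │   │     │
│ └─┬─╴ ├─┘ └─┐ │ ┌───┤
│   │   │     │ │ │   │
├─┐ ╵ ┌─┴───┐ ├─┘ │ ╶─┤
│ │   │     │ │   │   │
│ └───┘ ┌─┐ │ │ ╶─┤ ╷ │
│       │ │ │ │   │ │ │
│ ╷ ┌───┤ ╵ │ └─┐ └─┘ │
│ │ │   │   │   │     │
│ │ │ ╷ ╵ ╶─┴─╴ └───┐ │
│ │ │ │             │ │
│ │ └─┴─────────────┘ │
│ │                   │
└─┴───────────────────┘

Using BFS/flood-fill to find all reachable cells from A:
Maze size: 11 × 11 = 121 total cells
16 cell(s) are walled off and cannot be reached from A.
Reachable cells: 105

Reachable region (· marks reachable cells):

┌───────────┬───┬─────┐
│A · · · · ·│· ·│· · ·│
├─────┐ ╶─┐ │ ╶─┘ ┌─╴ │
│· · ·│· ·│·│· · ·│· ·│
│ ┌─╴ └─╴ │ └───┬─┘ ╷ │
│·│· · · ·│· · ·│· ·│·│
├─┼───────┼───┐ ╵ ┌─┤ │
│ │       │· ·│· ·│·│·│
│ │ ╶───┐ │ ╷ └─┬─┘ ╵ │
│ │     │ │·│· ·│· · ·│
│ └─┬─╴ ├─┘ └─┐ │ ┌───┤
│   │   │· · ·│·│·│· ·│
├─┐ ╵ ┌─┴───┐ ├─┘ │ ╶─┤
│·│   │· · ·│·│· ·│· ·│
│ └───┘ ┌─┐ │ │ ╶─┤ ╷ │
│· · · ·│·│·│·│· ·│·│·│
│ ╷ ┌───┤ ╵ │ └─┐ └─┘ │
│·│·│· ·│· ·│· ·│· · ·│
│ │ │ ╷ ╵ ╶─┴─╴ └───┐ │
│·│·│·│· · · · · · ·│·│
│ │ └─┴─────────────┘ │
│·│· · · · · · · · · ·│
└─┴───────────────────┘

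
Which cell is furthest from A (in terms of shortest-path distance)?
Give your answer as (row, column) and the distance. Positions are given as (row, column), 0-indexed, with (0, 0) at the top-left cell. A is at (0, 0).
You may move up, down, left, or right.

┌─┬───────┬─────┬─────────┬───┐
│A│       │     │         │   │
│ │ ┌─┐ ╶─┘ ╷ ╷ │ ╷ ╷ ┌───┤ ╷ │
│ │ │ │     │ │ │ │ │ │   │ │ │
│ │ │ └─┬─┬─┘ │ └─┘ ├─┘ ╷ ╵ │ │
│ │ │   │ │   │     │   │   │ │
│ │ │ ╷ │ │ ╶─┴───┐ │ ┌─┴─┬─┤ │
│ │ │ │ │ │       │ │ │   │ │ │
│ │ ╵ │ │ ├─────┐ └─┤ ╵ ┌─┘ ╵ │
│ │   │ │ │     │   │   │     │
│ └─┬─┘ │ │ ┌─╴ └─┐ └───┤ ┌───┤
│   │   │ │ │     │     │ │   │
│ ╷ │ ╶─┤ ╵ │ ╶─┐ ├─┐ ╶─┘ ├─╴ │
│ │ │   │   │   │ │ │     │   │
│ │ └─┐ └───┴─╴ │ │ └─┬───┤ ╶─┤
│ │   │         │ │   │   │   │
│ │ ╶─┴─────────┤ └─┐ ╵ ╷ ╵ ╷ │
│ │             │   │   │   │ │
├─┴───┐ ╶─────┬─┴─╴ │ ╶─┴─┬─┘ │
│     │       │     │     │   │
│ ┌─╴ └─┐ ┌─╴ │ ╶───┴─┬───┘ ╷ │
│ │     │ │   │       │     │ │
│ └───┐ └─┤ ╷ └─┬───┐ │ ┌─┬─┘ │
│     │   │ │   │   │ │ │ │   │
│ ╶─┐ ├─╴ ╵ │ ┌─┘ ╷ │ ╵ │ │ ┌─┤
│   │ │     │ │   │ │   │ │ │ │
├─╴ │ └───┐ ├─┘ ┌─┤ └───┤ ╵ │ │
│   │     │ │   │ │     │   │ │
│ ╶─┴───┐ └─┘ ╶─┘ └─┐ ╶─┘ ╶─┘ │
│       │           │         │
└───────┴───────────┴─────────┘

Computing BFS distances from A to all cells:
Furthest cell: (3, 12)
Distance: 143 steps

Path from A to the furthest cell:

┌─┬───────┬─────┬─────────┬───┐
│A│↱ → ↓  │↱ ↓  │         │↓ ↰│
│ │ ┌─┐ ╶─┘ ╷ ╷ │ ╷ ╷ ┌───┤ ╷ │
│↓│↑│ │↳ → ↑│↓│ │ │ │ │↓ ↰│↓│↑│
│ │ │ └─┬─┬─┘ │ └─┘ ├─┘ ╷ ╵ │ │
│↓│↑│↓ ↰│ │↓ ↲│     │↓ ↲│↑ ↲│↑│
│ │ │ ╷ │ │ ╶─┴───┐ │ ┌─┴─┬─┤ │
│↓│↑│↓│↑│ │↳ → → ↓│ │↓│↱ B│ │↑│
│ │ ╵ │ │ ├─────┐ └─┤ ╵ ┌─┘ ╵ │
│↓│↑ ↲│↑│ │     │↳ ↓│↳ ↑│↱ → ↑│
│ └─┬─┘ │ │ ┌─╴ └─┐ └───┤ ┌───┤
│↳ ↓│↱ ↑│ │ │↓ ← ↰│↳ ↓  │↑│   │
│ ╷ │ ╶─┤ ╵ │ ╶─┐ ├─┐ ╶─┘ ├─╴ │
│ │↓│↑ ↰│   │↳ ↓│↑│ │↳ → ↑│   │
│ │ └─┐ └───┴─╴ │ │ └─┬───┤ ╶─┤
│ │↓  │↑ ← ← ← ↲│↑│   │   │   │
│ │ ╶─┴─────────┤ └─┐ ╵ ╷ ╵ ╷ │
│ │↳ → ↓        │↑ ↰│   │   │ │
├─┴───┐ ╶─────┬─┴─╴ │ ╶─┴─┬─┘ │
│↓ ← ↰│↳ → → ↓│↱ → ↑│     │↓ ↰│
│ ┌─╴ └─┐ ┌─╴ │ ╶───┴─┬───┘ ╷ │
│↓│  ↑ ↰│ │↓ ↲│↑ ← ← ↰│↓ ← ↲│↑│
│ └───┐ └─┤ ╷ └─┬───┐ │ ┌─┬─┘ │
│↳ → ↓│↑ ↰│↓│   │↱ ↓│↑│↓│ │↱ ↑│
│ ╶─┐ ├─╴ ╵ │ ┌─┘ ╷ │ ╵ │ │ ┌─┤
│   │↓│  ↑ ↲│ │↱ ↑│↓│↑ ↲│ │↑│ │
├─╴ │ └───┐ ├─┘ ┌─┤ └───┤ ╵ │ │
│   │↳ → ↓│ │↱ ↑│ │↳ ↓  │↱ ↑│ │
│ ╶─┴───┐ └─┘ ╶─┘ └─┐ ╶─┘ ╶─┘ │
│       │↳ → ↑      │↳ → ↑    │
└───────┴───────────┴─────────┘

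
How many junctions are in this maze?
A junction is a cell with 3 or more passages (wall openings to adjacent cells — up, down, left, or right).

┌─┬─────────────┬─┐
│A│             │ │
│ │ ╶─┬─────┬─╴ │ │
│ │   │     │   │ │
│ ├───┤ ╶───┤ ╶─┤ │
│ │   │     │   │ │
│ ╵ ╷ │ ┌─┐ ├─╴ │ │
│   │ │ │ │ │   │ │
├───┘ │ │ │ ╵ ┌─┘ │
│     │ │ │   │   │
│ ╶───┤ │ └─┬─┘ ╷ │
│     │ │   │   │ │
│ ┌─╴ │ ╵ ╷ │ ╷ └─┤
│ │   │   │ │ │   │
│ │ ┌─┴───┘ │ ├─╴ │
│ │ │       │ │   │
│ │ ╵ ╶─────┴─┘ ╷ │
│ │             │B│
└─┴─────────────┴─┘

Checking each cell for number of passages:

Junctions found (3+ passages):
  (2, 3): 3 passages
  (4, 8): 3 passages
  (5, 0): 3 passages
  (5, 4): 3 passages
  (5, 7): 3 passages
  (7, 8): 3 passages
  (8, 2): 3 passages
Total junctions: 7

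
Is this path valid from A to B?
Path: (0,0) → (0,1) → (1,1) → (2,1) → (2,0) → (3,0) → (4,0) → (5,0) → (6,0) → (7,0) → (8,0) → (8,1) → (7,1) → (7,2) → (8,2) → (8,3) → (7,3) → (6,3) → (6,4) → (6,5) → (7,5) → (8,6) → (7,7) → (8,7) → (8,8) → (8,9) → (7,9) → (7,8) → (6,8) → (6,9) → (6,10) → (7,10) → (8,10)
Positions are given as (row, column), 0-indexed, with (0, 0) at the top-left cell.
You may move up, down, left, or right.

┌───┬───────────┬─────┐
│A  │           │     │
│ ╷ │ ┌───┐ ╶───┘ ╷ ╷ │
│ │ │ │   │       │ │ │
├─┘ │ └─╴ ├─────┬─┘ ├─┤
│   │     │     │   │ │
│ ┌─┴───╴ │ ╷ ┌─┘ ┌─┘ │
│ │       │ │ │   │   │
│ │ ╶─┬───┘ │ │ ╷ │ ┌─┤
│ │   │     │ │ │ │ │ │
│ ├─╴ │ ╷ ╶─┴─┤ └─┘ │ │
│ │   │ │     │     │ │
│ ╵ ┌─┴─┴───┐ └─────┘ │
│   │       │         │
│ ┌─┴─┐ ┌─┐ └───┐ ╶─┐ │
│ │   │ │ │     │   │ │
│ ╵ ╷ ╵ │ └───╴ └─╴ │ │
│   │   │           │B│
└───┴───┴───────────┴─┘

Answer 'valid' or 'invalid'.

Checking path validity:
Result: Invalid move at step 21: cannot move from (7, 5) to (8, 6).

invalid

Correct solution:

┌───┬───────────┬─────┐
│A ↓│           │     │
│ ╷ │ ┌───┐ ╶───┘ ╷ ╷ │
│ │↓│ │   │       │ │ │
├─┘ │ └─╴ ├─────┬─┘ ├─┤
│↓ ↲│     │     │   │ │
│ ┌─┴───╴ │ ╷ ┌─┘ ┌─┘ │
│↓│       │ │ │   │   │
│ │ ╶─┬───┘ │ │ ╷ │ ┌─┤
│↓│   │     │ │ │ │ │ │
│ ├─╴ │ ╷ ╶─┴─┤ └─┘ │ │
│↓│   │ │     │     │ │
│ ╵ ┌─┴─┴───┐ └─────┘ │
│↓  │  ↱ → ↓│    ↱ → ↓│
│ ┌─┴─┐ ┌─┐ └───┐ ╶─┐ │
│↓│↱ ↓│↑│ │↳ → ↓│↑ ↰│↓│
│ ╵ ╷ ╵ │ └───╴ └─╴ │ │
│↳ ↑│↳ ↑│      ↳ → ↑│B│
└───┴───┴───────────┴─┘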